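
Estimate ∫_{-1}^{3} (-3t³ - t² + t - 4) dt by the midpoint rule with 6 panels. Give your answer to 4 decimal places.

h = (3 − (-1))/6 = 0.666667.
Midpoints m₁,…,m₆ = -0.666667, 0, 0.666667, 1.333333, 2, 2.666667.
f(m₁)=-4.222222, f(m₂)=-4, f(m₃)=-4.666667, f(m₄)=-11.555556, f(m₅)=-30, f(m₆)=-65.333333.
h·[f(m₁) + f(m₂) + f(m₃) + f(m₄) + f(m₅) + f(m₆)] = 0.666667·(-119.777778) = -79.8519.

-79.8519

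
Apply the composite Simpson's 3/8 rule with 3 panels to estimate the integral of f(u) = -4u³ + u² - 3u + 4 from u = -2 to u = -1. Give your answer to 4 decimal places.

h = (-1 − (-2))/3 = 0.333333.
Nodes u₀,…,u₃ = -2, -1.666667, -1.333333, -1.
f(u) = -4u³ + u² - 3u + 4: f₀=46, f₁=30.296296, f₂=19.259259, f₃=12.
(3h/8)·[f₀ + 3f₁ + 3f₂ + f₃] = 0.125·(206.666667) = 25.8333.

25.8333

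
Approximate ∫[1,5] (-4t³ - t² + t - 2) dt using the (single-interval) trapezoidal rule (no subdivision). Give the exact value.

T = (b−a)/2 · [f(1) + f(5)] = 2·[(-6) + (-522)] = -1056.

-1056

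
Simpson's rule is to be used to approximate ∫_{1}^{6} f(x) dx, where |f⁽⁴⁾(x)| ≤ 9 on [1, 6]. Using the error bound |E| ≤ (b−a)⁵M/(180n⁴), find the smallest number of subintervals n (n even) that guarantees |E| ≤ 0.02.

Need 28125/(180n⁴) ≤ 0.02.
n⁴ ≥ 28125/(180·0.02) = 7812.5 ⇒ n ≥ 9.4015, so the smallest even n is 10. (n must be even for Simpson's rule.)

10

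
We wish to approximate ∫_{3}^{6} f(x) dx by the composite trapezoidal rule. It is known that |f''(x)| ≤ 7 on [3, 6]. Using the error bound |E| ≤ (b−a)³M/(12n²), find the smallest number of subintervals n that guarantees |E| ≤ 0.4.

7

Need 189/(12n²) ≤ 0.4.
n² ≥ 189/(12·0.4) = 39.375 ⇒ n ≥ 6.2750, so the smallest n is 7.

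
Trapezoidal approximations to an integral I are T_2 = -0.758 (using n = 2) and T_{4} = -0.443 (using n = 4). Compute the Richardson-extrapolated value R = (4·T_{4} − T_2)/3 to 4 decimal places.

-0.3380

R = (4·T_{4} − T_2) / 3 = (4·(-0.443) − (-0.758))/3 = (-1.014)/3 = -0.3380.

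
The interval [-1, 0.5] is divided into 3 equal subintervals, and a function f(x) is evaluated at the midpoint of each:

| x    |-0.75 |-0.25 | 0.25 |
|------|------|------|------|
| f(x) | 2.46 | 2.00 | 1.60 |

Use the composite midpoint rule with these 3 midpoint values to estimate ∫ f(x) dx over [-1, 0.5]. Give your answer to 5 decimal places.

3.03000

h = 0.5, n = 3.
h·[y(m₁) + y(m₂) + y(m₃)] = 0.5·(6.06) = 3.03000.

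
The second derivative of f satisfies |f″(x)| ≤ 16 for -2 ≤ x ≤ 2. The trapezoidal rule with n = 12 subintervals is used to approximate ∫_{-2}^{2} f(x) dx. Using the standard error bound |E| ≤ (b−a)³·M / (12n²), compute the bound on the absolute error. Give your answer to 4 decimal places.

0.5926

|E| ≤ (4)³·16 / (12·12²) = 1024/1728 = 0.5926.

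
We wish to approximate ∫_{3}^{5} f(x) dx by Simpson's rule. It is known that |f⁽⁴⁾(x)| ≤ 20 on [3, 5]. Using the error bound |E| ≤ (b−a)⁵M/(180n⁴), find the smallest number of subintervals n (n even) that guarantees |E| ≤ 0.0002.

Need 640/(180n⁴) ≤ 0.0002.
n⁴ ≥ 640/(180·0.0002) = 17777.8 ⇒ n ≥ 11.5470, so the smallest even n is 12. (n must be even for Simpson's rule.)

12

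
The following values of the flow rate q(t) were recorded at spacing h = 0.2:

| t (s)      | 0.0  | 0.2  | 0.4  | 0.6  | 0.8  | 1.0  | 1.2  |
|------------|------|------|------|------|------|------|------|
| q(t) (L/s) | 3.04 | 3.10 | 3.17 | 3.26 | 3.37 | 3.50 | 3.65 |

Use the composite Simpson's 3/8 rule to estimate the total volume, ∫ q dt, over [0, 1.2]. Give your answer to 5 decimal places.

h = 0.2, n = 6.
(3h/8)·[y₀ + 3y₁ + 3y₂ + 2y₃ + 3y₄ + 3y₅ + y₆] = 0.075·(52.63) = 3.94725.

3.94725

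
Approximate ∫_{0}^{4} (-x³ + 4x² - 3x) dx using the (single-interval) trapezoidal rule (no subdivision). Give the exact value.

-24

T = (b−a)/2 · [f(0) + f(4)] = 2·[0 + (-12)] = -24.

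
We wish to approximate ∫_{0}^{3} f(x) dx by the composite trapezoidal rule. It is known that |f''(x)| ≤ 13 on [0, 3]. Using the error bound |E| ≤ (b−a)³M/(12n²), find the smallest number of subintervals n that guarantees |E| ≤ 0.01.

55

Need 351/(12n²) ≤ 0.01.
n² ≥ 351/(12·0.01) = 2925 ⇒ n ≥ 54.0833, so the smallest n is 55.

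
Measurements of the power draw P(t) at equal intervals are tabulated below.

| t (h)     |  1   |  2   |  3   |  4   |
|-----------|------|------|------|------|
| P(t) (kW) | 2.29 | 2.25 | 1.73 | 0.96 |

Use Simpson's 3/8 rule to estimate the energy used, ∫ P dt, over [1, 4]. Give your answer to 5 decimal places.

h = 1, n = 3.
(3h/8)·[y₀ + 3y₁ + 3y₂ + y₃] = 0.375·(15.19) = 5.69625.

5.69625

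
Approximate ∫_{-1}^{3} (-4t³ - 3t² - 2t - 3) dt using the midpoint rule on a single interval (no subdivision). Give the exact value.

-48

M = (b−a)·f(1) = 4·(-12) = -48.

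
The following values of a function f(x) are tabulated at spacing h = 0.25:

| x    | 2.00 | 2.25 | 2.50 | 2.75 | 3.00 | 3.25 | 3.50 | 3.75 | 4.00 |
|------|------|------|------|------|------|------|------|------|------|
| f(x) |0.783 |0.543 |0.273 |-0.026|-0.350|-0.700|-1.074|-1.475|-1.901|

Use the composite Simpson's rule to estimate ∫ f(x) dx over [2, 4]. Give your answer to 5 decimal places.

h = 0.25, n = 8.
(h/3)·[y₀ + 4y₁ + 2y₂ + 4y₃ + 2y₄ + 4y₅ + 2y₆ + 4y₇ + y₈] = 0.083333·(-10.052) = -0.83767.

-0.83767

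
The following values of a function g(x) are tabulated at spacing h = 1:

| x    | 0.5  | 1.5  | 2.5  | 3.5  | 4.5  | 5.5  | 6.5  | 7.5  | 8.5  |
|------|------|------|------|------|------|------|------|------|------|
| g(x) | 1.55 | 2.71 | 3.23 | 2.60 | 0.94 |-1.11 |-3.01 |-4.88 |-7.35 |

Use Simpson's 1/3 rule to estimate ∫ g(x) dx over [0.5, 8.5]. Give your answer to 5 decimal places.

h = 1, n = 8.
(h/3)·[y₀ + 4y₁ + 2y₂ + 4y₃ + 2y₄ + 4y₅ + 2y₆ + 4y₇ + y₈] = 0.333333·(-6.20) = -2.06667.

-2.06667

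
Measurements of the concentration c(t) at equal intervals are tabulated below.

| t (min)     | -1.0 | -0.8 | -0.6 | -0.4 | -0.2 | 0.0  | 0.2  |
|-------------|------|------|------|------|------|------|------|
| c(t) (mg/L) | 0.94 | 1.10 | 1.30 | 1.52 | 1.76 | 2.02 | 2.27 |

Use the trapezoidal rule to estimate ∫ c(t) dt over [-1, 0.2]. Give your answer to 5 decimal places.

1.86100

h = 0.2, n = 6.
(h/2)·[y₀ + 2y₁ + 2y₂ + 2y₃ + 2y₄ + 2y₅ + y₆] = 0.1·(18.61) = 1.86100.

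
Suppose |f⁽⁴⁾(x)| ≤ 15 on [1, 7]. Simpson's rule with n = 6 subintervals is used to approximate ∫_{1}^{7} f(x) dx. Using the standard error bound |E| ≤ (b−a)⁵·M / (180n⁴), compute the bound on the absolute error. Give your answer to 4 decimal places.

|E| ≤ (6)⁵·15 / (180·6⁴) = 116640/233280 = 0.5000.

0.5000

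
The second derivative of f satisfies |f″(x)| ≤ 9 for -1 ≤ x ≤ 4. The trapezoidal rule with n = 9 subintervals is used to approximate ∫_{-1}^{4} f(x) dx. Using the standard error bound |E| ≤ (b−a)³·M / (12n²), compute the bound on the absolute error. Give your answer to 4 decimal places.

1.1574

|E| ≤ (5)³·9 / (12·9²) = 1125/972 = 1.1574.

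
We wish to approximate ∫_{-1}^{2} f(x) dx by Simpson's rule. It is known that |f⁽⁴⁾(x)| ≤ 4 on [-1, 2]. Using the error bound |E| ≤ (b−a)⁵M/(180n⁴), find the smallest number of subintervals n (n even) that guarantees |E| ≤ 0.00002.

Need 972/(180n⁴) ≤ 0.00002.
n⁴ ≥ 972/(180·0.00002) = 270000 ⇒ n ≥ 22.7951, so the smallest even n is 24. (n must be even for Simpson's rule.)

24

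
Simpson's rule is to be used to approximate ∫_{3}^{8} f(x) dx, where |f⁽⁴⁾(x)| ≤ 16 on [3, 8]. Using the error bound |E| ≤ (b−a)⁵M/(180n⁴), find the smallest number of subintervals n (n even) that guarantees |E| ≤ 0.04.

10

Need 50000/(180n⁴) ≤ 0.04.
n⁴ ≥ 50000/(180·0.04) = 6944.44 ⇒ n ≥ 9.1287, so the smallest even n is 10. (n must be even for Simpson's rule.)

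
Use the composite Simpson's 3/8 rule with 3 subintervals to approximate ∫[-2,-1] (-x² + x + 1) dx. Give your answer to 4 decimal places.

h = (-1 − (-2))/3 = 0.333333.
Nodes x₀,…,x₃ = -2, -1.666667, -1.333333, -1.
f(x) = -x² + x + 1: f₀=-5, f₁=-3.444444, f₂=-2.111111, f₃=-1.
(3h/8)·[f₀ + 3f₁ + 3f₂ + f₃] = 0.125·(-22.666667) = -2.8333.

-2.8333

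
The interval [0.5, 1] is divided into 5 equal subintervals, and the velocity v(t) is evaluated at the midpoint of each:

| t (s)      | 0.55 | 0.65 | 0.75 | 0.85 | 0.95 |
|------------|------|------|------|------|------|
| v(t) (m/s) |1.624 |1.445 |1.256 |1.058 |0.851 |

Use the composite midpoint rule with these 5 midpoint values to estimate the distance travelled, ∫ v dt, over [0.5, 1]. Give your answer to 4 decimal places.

h = 0.1, n = 5.
h·[y(m₁) + y(m₂) + y(m₃) + y(m₄) + y(m₅)] = 0.1·(6.234) = 0.6234.

0.6234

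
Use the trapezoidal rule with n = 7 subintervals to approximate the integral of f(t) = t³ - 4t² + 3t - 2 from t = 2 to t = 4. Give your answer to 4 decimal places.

h = (4 − 2)/7 = 0.285714.
Nodes t₀,…,t₇ = 2, 2.285714, 2.571429, 2.857143, 3.142857, 3.428571, 3.714286, 4.
f(t) = t³ - 4t² + 3t - 2: f₀=-4, f₁=-4.099125, f₂=-3.731778, f₃=-2.758017, f₄=-1.037901, f₅=1.568513, f₆=5.201166, f₇=10.
(h/2)·[f₀ + 2f₁ + 2f₂ + 2f₃ + 2f₄ + 2f₅ + 2f₆ + f₇] = 0.142857·(-3.714286) = -0.5306.

-0.5306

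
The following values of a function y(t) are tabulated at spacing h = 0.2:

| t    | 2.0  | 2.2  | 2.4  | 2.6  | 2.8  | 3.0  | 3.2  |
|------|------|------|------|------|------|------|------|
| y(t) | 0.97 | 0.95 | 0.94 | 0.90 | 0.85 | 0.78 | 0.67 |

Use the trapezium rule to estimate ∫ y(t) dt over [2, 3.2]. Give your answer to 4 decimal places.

h = 0.2, n = 6.
(h/2)·[y₀ + 2y₁ + 2y₂ + 2y₃ + 2y₄ + 2y₅ + y₆] = 0.1·(10.48) = 1.0480.

1.0480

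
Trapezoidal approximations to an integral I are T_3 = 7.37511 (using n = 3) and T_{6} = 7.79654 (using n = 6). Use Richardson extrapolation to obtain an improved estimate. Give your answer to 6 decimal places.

R = (4·T_{6} − T_3) / 3 = (4·7.79654 − 7.37511)/3 = (23.81105)/3 = 7.937017.

7.937017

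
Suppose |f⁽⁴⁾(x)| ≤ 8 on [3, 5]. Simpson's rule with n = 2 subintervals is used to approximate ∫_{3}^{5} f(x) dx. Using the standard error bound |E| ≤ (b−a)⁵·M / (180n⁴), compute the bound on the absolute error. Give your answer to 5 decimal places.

0.08889

|E| ≤ (2)⁵·8 / (180·2⁴) = 256/2880 = 0.08889.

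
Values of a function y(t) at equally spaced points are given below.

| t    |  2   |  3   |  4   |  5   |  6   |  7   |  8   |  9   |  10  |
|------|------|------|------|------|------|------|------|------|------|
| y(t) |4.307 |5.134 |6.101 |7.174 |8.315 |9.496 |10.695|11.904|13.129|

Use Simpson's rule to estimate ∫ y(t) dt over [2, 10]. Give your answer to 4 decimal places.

h = 1, n = 8.
(h/3)·[y₀ + 4y₁ + 2y₂ + 4y₃ + 2y₄ + 4y₅ + 2y₆ + 4y₇ + y₈] = 0.333333·(202.490) = 67.4967.

67.4967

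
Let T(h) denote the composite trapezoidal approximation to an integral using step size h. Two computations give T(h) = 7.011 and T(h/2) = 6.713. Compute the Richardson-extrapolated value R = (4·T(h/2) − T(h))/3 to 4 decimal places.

6.6137

R = (4·T(h/2) − T(h)) / 3 = (4·6.713 − 7.011)/3 = (19.841)/3 = 6.6137.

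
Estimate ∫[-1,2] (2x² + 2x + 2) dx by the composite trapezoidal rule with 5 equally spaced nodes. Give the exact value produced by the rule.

h = (2 − (-1))/4 = 0.75.
Nodes x₀,…,x₄ = -1, -0.25, 0.5, 1.25, 2.
f(x) = 2x² + 2x + 2: f₀=2, f₁=1.625, f₂=3.5, f₃=7.625, f₄=14.
(h/2)·[f₀ + 2f₁ + 2f₂ + 2f₃ + f₄] = 0.375·(41.5) = 15.5625.

15.5625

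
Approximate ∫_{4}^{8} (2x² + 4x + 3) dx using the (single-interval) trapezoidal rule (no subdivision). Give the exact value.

428

T = (b−a)/2 · [f(4) + f(8)] = 2·[51 + 163] = 428.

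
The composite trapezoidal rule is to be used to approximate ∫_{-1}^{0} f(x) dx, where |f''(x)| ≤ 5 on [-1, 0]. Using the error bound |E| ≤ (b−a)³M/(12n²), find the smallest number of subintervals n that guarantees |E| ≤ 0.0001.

Need 5/(12n²) ≤ 0.0001.
n² ≥ 5/(12·0.0001) = 4166.67 ⇒ n ≥ 64.5497, so the smallest n is 65.

65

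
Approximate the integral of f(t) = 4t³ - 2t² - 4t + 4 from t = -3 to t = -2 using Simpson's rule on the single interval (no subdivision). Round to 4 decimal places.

S = (b−a)/6 · [f(-3) + 4f(-2.5) + f(-2)] = 0.166667·[(-110) + 4·(-61) + (-28)] = -63.6667.

-63.6667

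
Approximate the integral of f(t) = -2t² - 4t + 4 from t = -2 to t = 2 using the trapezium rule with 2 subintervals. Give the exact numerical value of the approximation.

h = (2 − (-2))/2 = 2.
Nodes t₀,…,t₂ = -2, 0, 2.
f(t) = -2t² - 4t + 4: f₀=4, f₁=4, f₂=-12.
(h/2)·[f₀ + 2f₁ + f₂] = 1·(0) = 0.

0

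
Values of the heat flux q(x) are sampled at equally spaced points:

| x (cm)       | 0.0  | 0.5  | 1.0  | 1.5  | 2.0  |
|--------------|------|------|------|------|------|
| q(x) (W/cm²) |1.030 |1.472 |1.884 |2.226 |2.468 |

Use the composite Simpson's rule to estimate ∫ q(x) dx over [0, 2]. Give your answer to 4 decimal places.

h = 0.5, n = 4.
(h/3)·[y₀ + 4y₁ + 2y₂ + 4y₃ + y₄] = 0.166667·(22.058) = 3.6763.

3.6763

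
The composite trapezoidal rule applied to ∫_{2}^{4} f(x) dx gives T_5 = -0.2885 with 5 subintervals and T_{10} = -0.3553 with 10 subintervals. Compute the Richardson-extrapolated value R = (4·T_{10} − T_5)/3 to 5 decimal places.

-0.37757

R = (4·T_{10} − T_5) / 3 = (4·(-0.3553) − (-0.2885))/3 = (-1.1327)/3 = -0.37757.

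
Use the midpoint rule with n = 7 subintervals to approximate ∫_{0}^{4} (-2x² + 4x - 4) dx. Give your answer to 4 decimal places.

-26.4490

h = (4 − 0)/7 = 0.571429.
Midpoints m₁,…,m₇ = 0.285714, 0.857143, 1.428571, 2, 2.571429, 3.142857, 3.714286.
f(m₁)=-3.020408, f(m₂)=-2.040816, f(m₃)=-2.367347, f(m₄)=-4, f(m₅)=-6.938776, f(m₆)=-11.183673, f(m₇)=-16.734694.
h·[f(m₁) + f(m₂) + f(m₃) + f(m₄) + f(m₅) + f(m₆) + f(m₇)] = 0.571429·(-46.285714) = -26.4490.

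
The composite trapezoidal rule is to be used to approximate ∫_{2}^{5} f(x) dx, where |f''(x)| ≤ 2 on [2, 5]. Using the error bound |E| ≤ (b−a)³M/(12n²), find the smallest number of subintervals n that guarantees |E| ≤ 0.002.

Need 54/(12n²) ≤ 0.002.
n² ≥ 54/(12·0.002) = 2250 ⇒ n ≥ 47.4342, so the smallest n is 48.

48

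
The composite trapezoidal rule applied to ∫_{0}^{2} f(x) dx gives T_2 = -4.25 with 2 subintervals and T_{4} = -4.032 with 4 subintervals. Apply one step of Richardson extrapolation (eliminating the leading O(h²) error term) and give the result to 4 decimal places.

R = (4·T_{4} − T_2) / 3 = (4·(-4.032) − (-4.25))/3 = (-11.878)/3 = -3.9593.

-3.9593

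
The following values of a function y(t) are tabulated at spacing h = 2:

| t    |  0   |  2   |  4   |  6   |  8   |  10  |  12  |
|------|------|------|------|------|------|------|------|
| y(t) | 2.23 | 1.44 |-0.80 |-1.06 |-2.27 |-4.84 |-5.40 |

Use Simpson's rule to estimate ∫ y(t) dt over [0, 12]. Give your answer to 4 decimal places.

h = 2, n = 6.
(h/3)·[y₀ + 4y₁ + 2y₂ + 4y₃ + 2y₄ + 4y₅ + y₆] = 0.666667·(-27.15) = -18.1000.

-18.1000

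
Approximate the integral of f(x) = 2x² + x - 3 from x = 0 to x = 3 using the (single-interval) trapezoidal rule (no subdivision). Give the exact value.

T = (b−a)/2 · [f(0) + f(3)] = 1.5·[(-3) + 18] = 22.5.

22.5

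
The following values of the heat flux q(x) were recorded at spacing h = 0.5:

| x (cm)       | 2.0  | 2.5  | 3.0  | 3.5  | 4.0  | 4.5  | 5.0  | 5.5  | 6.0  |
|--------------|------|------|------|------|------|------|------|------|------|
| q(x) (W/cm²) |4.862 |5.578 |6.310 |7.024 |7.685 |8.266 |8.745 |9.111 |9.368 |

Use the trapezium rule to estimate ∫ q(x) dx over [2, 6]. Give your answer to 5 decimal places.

29.91700

h = 0.5, n = 8.
(h/2)·[y₀ + 2y₁ + 2y₂ + 2y₃ + 2y₄ + 2y₅ + 2y₆ + 2y₇ + y₈] = 0.25·(119.668) = 29.91700.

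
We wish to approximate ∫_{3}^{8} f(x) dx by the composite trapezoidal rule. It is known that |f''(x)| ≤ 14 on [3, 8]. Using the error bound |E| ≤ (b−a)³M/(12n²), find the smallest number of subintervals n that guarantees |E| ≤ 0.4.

20

Need 1750/(12n²) ≤ 0.4.
n² ≥ 1750/(12·0.4) = 364.583 ⇒ n ≥ 19.0941, so the smallest n is 20.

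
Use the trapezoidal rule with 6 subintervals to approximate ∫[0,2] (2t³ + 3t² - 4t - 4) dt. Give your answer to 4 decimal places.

h = (2 − 0)/6 = 0.333333.
Nodes t₀,…,t₆ = 0, 0.333333, 0.666667, 1, 1.333333, 1.666667, 2.
f(t) = 2t³ + 3t² - 4t - 4: f₀=-4, f₁=-4.925926, f₂=-4.740741, f₃=-3, f₄=0.740741, f₅=6.925926, f₆=16.
(h/2)·[f₀ + 2f₁ + 2f₂ + 2f₃ + 2f₄ + 2f₅ + f₆] = 0.166667·(2) = 0.3333.

0.3333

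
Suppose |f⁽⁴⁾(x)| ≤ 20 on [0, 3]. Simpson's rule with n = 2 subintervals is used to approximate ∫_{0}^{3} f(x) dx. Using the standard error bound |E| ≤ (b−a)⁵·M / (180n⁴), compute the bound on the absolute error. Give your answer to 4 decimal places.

|E| ≤ (3)⁵·20 / (180·2⁴) = 4860/2880 = 1.6875.

1.6875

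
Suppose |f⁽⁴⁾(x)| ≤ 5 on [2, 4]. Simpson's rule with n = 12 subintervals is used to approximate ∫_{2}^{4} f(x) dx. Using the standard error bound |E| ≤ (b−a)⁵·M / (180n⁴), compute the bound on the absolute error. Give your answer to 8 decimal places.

0.00004287

|E| ≤ (2)⁵·5 / (180·12⁴) = 160/3732480 = 0.00004287.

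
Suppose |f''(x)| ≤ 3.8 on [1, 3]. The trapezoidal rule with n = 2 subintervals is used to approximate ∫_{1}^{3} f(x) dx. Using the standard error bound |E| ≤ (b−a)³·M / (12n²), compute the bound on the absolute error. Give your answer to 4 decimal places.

|E| ≤ (2)³·3.8 / (12·2²) = 30.4/48 = 0.6333.

0.6333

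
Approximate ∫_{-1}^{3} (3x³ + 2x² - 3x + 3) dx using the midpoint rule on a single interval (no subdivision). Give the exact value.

M = (b−a)·f(1) = 4·(5) = 20.

20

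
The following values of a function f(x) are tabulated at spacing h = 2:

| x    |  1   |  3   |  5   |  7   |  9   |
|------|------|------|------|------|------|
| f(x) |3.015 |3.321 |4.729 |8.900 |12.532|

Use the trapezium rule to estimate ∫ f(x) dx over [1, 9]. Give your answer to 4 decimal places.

h = 2, n = 4.
(h/2)·[y₀ + 2y₁ + 2y₂ + 2y₃ + y₄] = 1·(49.447) = 49.4470.

49.4470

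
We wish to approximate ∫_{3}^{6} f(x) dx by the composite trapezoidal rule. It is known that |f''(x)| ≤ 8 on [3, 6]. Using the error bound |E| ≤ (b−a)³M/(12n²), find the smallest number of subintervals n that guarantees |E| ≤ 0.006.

Need 216/(12n²) ≤ 0.006.
n² ≥ 216/(12·0.006) = 3000 ⇒ n ≥ 54.7723, so the smallest n is 55.

55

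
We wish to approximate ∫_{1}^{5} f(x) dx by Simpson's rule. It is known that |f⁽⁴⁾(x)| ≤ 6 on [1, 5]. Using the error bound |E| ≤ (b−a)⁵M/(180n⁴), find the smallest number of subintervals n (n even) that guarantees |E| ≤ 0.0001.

Need 6144/(180n⁴) ≤ 0.0001.
n⁴ ≥ 6144/(180·0.0001) = 341333 ⇒ n ≥ 24.1710, so the smallest even n is 26. (n must be even for Simpson's rule.)

26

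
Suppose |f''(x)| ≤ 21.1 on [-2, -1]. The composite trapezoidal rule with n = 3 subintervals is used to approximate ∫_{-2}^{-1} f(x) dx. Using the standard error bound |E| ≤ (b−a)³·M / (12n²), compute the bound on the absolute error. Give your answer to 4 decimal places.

|E| ≤ (1)³·21.1 / (12·3²) = 21.1/108 = 0.1954.

0.1954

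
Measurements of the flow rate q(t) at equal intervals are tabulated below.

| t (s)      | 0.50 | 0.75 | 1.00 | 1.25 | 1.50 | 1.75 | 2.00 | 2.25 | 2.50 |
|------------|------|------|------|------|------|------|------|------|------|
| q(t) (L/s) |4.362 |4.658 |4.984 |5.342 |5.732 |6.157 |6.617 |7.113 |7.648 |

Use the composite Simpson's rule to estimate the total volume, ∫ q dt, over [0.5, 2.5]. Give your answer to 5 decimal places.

11.64633

h = 0.25, n = 8.
(h/3)·[y₀ + 4y₁ + 2y₂ + 4y₃ + 2y₄ + 4y₅ + 2y₆ + 4y₇ + y₈] = 0.083333·(139.756) = 11.64633.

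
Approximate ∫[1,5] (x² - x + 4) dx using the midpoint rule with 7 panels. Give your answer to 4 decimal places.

h = (5 − 1)/7 = 0.571429.
Midpoints m₁,…,m₇ = 1.285714, 1.857143, 2.428571, 3, 3.571429, 4.142857, 4.714286.
f(m₁)=4.367347, f(m₂)=5.591837, f(m₃)=7.469388, f(m₄)=10, f(m₅)=13.183673, f(m₆)=17.020408, f(m₇)=21.510204.
h·[f(m₁) + f(m₂) + f(m₃) + f(m₄) + f(m₅) + f(m₆) + f(m₇)] = 0.571429·(79.142857) = 45.2245.

45.2245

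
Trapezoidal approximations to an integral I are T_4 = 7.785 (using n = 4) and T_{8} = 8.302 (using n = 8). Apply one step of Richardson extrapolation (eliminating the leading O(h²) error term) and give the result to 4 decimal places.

8.4743

R = (4·T_{8} − T_4) / 3 = (4·8.302 − 7.785)/3 = (25.423)/3 = 8.4743.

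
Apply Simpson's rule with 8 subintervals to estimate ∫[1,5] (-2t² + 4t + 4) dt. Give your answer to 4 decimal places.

-18.6667

h = (5 − 1)/8 = 0.5.
Nodes t₀,…,t₈ = 1, 1.5, 2, 2.5, 3, 3.5, 4, 4.5, 5.
f(t) = -2t² + 4t + 4: f₀=6, f₁=5.5, f₂=4, f₃=1.5, f₄=-2, f₅=-6.5, f₆=-12, f₇=-18.5, f₈=-26.
(h/3)·[f₀ + 4f₁ + 2f₂ + 4f₃ + 2f₄ + 4f₅ + 2f₆ + 4f₇ + f₈] = 0.166667·(-112) = -18.6667.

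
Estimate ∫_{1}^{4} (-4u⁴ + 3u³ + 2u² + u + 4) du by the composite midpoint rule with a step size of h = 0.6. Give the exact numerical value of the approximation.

h = (4 − 1)/5 = 0.6.
Midpoints m₁,…,m₅ = 1.3, 1.9, 2.5, 3.1, 3.7.
f(m₁)=3.8466, f(m₂)=-18.4314, f(m₃)=-90.375, f(m₄)=-253.7154, f(m₅)=-562.6254.
h·[f(m₁) + f(m₂) + f(m₃) + f(m₄) + f(m₅)] = 0.6·(-921.3006) = -552.78036.

-552.78036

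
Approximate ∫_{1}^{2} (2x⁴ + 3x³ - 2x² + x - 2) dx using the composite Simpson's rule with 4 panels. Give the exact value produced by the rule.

h = (2 − 1)/4 = 0.25.
Nodes x₀,…,x₄ = 1, 1.25, 1.5, 1.75, 2.
f(x) = 2x⁴ + 3x³ - 2x² + x - 2: f₀=2, f₁=6.8671875, f₂=15.25, f₃=28.4609375, f₄=48.
(h/3)·[f₀ + 4f₁ + 2f₂ + 4f₃ + f₄] = 0.083333·(221.8125) = 18.484375.

18.484375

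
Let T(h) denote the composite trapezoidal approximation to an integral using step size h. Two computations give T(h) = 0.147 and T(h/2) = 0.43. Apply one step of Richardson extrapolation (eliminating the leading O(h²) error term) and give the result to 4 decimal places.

0.5243

R = (4·T(h/2) − T(h)) / 3 = (4·0.43 − 0.147)/3 = (1.573)/3 = 0.5243.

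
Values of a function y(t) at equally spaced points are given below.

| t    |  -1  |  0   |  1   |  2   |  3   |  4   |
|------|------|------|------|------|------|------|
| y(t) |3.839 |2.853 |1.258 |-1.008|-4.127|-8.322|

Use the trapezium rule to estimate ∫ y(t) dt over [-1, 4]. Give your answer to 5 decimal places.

h = 1, n = 5.
(h/2)·[y₀ + 2y₁ + 2y₂ + 2y₃ + 2y₄ + y₅] = 0.5·(-6.531) = -3.26550.

-3.26550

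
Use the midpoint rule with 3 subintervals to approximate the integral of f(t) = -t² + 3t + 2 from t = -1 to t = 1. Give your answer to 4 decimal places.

3.4074

h = (1 − (-1))/3 = 0.666667.
Midpoints m₁,…,m₃ = -0.666667, 0, 0.666667.
f(m₁)=-0.444444, f(m₂)=2, f(m₃)=3.555556.
h·[f(m₁) + f(m₂) + f(m₃)] = 0.666667·(5.111111) = 3.4074.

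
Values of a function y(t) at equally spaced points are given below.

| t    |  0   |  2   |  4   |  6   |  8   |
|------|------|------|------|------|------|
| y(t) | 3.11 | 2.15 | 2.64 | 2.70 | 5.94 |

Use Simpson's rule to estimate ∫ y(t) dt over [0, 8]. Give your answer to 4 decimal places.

22.4867

h = 2, n = 4.
(h/3)·[y₀ + 4y₁ + 2y₂ + 4y₃ + y₄] = 0.666667·(33.73) = 22.4867.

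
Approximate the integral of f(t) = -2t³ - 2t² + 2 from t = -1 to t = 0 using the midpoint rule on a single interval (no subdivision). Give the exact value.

M = (b−a)·f(-0.5) = 1·(1.75) = 1.75.

1.75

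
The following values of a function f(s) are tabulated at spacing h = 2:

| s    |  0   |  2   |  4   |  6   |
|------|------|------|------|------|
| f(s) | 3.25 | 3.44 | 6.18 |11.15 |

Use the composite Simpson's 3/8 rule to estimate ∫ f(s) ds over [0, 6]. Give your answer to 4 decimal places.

h = 2, n = 3.
(3h/8)·[y₀ + 3y₁ + 3y₂ + y₃] = 0.75·(43.26) = 32.4450.

32.4450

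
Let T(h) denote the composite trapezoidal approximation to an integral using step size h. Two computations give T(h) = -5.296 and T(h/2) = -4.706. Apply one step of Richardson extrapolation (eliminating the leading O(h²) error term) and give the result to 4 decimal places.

-4.5093

R = (4·T(h/2) − T(h)) / 3 = (4·(-4.706) − (-5.296))/3 = (-13.528)/3 = -4.5093.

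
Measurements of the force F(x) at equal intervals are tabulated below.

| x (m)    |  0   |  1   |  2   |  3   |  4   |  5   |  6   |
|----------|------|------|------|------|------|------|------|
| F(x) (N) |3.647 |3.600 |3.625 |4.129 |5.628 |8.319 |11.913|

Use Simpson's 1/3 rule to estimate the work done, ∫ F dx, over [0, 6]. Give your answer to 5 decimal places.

h = 1, n = 6.
(h/3)·[y₀ + 4y₁ + 2y₂ + 4y₃ + 2y₄ + 4y₅ + y₆] = 0.333333·(98.258) = 32.75267.

32.75267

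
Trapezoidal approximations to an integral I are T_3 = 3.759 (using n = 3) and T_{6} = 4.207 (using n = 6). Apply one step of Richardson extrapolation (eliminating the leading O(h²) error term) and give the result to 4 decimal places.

4.3563

R = (4·T_{6} − T_3) / 3 = (4·4.207 − 3.759)/3 = (13.069)/3 = 4.3563.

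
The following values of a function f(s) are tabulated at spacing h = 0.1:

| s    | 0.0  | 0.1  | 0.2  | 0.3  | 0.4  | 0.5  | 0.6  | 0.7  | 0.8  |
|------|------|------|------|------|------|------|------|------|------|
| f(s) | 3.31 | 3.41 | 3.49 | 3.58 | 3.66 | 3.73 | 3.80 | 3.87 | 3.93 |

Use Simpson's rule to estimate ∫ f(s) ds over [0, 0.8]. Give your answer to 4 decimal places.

2.9167

h = 0.1, n = 8.
(h/3)·[y₀ + 4y₁ + 2y₂ + 4y₃ + 2y₄ + 4y₅ + 2y₆ + 4y₇ + y₈] = 0.033333·(87.50) = 2.9167.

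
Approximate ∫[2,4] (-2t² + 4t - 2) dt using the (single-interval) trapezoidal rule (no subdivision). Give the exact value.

T = (b−a)/2 · [f(2) + f(4)] = 1·[(-2) + (-18)] = -20.

-20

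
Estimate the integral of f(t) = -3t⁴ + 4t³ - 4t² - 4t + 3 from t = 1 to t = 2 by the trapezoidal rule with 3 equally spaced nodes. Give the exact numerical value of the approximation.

-17.09375

h = (2 − 1)/2 = 0.5.
Nodes t₀,…,t₂ = 1, 1.5, 2.
f(t) = -3t⁴ + 4t³ - 4t² - 4t + 3: f₀=-4, f₁=-13.6875, f₂=-37.
(h/2)·[f₀ + 2f₁ + f₂] = 0.25·(-68.375) = -17.09375.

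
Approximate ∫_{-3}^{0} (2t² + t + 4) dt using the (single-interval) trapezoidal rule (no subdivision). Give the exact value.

34.5

T = (b−a)/2 · [f(-3) + f(0)] = 1.5·[19 + 4] = 34.5.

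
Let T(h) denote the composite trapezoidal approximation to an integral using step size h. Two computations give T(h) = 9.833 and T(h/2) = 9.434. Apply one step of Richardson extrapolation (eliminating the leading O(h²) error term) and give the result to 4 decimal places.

9.3010

R = (4·T(h/2) − T(h)) / 3 = (4·9.434 − 9.833)/3 = (27.903)/3 = 9.3010.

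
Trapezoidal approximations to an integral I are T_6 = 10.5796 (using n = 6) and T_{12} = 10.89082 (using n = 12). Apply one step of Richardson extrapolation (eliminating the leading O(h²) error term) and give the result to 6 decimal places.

10.994560

R = (4·T_{12} − T_6) / 3 = (4·10.89082 − 10.5796)/3 = (32.98368)/3 = 10.994560.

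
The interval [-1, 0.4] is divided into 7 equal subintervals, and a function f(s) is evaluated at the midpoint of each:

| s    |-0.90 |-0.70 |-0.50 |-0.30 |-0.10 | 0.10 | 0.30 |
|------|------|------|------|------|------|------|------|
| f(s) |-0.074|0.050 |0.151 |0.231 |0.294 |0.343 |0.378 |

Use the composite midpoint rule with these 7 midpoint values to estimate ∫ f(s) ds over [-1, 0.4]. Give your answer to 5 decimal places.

h = 0.2, n = 7.
h·[y(m₁) + y(m₂) + y(m₃) + y(m₄) + y(m₅) + y(m₆) + y(m₇)] = 0.2·(1.373) = 0.27460.

0.27460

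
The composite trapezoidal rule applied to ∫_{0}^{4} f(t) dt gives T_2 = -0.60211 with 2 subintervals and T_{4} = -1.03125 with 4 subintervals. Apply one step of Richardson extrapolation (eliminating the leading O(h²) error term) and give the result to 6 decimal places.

-1.174297

R = (4·T_{4} − T_2) / 3 = (4·(-1.03125) − (-0.60211))/3 = (-3.52289)/3 = -1.174297.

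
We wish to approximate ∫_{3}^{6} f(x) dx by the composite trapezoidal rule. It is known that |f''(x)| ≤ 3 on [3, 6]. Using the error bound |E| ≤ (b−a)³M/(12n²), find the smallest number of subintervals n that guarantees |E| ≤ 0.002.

59

Need 81/(12n²) ≤ 0.002.
n² ≥ 81/(12·0.002) = 3375 ⇒ n ≥ 58.0948, so the smallest n is 59.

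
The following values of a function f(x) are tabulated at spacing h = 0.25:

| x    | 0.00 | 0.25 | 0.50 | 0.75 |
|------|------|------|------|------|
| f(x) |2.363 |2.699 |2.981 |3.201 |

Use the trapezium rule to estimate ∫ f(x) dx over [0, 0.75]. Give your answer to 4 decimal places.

h = 0.25, n = 3.
(h/2)·[y₀ + 2y₁ + 2y₂ + y₃] = 0.125·(16.924) = 2.1155.

2.1155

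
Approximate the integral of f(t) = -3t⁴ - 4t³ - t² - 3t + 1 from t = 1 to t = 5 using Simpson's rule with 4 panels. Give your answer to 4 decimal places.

-2573.3333

h = (5 − 1)/4 = 1.
Nodes t₀,…,t₄ = 1, 2, 3, 4, 5.
f(t) = -3t⁴ - 4t³ - t² - 3t + 1: f₀=-10, f₁=-89, f₂=-368, f₃=-1051, f₄=-2414.
(h/3)·[f₀ + 4f₁ + 2f₂ + 4f₃ + f₄] = 0.333333·(-7720) = -2573.3333.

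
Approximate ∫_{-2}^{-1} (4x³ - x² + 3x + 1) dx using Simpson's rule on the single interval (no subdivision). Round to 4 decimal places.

S = (b−a)/6 · [f(-2) + 4f(-1.5) + f(-1)] = 0.166667·[(-41) + 4·(-19.25) + (-7)] = -20.8333.

-20.8333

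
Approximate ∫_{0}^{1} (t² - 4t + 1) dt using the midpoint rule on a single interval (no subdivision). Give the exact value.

M = (b−a)·f(0.5) = 1·(-0.75) = -0.75.

-0.75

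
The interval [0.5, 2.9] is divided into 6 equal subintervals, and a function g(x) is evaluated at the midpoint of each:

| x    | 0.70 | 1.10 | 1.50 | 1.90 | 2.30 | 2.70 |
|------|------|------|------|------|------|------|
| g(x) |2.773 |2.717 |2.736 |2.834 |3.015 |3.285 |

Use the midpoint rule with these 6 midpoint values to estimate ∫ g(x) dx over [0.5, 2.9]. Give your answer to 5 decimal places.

6.94400

h = 0.4, n = 6.
h·[y(m₁) + y(m₂) + y(m₃) + y(m₄) + y(m₅) + y(m₆)] = 0.4·(17.360) = 6.94400.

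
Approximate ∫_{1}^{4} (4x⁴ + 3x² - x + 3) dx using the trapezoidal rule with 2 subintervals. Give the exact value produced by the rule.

1073.25

h = (4 − 1)/2 = 1.5.
Nodes x₀,…,x₂ = 1, 2.5, 4.
f(x) = 4x⁴ + 3x² - x + 3: f₀=9, f₁=175.5, f₂=1071.
(h/2)·[f₀ + 2f₁ + f₂] = 0.75·(1431) = 1073.25.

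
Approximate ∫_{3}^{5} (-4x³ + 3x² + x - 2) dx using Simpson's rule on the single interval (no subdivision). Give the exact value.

S = (b−a)/6 · [f(3) + 4f(4) + f(5)] = 0.333333·[(-80) + 4·(-206) + (-422)] = -442.

-442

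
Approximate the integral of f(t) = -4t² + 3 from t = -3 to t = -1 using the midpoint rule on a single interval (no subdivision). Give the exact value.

-26

M = (b−a)·f(-2) = 2·(-13) = -26.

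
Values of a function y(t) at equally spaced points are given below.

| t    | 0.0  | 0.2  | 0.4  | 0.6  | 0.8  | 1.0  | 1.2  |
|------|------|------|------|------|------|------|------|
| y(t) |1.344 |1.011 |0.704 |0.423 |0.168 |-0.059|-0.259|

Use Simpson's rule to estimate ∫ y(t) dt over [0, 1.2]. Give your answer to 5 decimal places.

0.55527

h = 0.2, n = 6.
(h/3)·[y₀ + 4y₁ + 2y₂ + 4y₃ + 2y₄ + 4y₅ + y₆] = 0.066667·(8.329) = 0.55527.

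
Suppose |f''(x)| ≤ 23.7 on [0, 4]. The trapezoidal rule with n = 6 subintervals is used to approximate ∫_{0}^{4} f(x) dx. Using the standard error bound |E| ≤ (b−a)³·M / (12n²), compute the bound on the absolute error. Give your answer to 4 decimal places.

3.5111

|E| ≤ (4)³·23.7 / (12·6²) = 1516.8/432 = 3.5111.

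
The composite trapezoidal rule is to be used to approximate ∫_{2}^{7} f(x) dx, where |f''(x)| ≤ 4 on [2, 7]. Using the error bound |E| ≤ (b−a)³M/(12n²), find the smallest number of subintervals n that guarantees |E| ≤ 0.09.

22

Need 500/(12n²) ≤ 0.09.
n² ≥ 500/(12·0.09) = 462.963 ⇒ n ≥ 21.5166, so the smallest n is 22.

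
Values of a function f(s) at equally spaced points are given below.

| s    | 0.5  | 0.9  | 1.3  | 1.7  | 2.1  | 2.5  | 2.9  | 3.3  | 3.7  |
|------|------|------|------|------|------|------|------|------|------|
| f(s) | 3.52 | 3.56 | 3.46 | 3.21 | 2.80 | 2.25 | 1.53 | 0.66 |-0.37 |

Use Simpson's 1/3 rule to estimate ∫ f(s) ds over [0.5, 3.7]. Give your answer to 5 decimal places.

7.66000

h = 0.4, n = 8.
(h/3)·[y₀ + 4y₁ + 2y₂ + 4y₃ + 2y₄ + 4y₅ + 2y₆ + 4y₇ + y₈] = 0.133333·(57.45) = 7.66000.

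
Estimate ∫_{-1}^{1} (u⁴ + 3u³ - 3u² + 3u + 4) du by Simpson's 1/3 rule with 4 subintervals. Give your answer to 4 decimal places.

h = (1 − (-1))/4 = 0.5.
Nodes u₀,…,u₄ = -1, -0.5, 0, 0.5, 1.
f(u) = u⁴ + 3u³ - 3u² + 3u + 4: f₀=-4, f₁=1.4375, f₂=4, f₃=5.1875, f₄=8.
(h/3)·[f₀ + 4f₁ + 2f₂ + 4f₃ + f₄] = 0.166667·(38.5) = 6.4167.

6.4167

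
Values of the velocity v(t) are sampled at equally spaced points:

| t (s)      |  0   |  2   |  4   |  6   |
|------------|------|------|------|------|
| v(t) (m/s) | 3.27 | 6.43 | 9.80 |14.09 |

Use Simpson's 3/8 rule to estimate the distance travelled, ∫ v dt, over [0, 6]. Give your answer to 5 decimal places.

h = 2, n = 3.
(3h/8)·[y₀ + 3y₁ + 3y₂ + y₃] = 0.75·(66.05) = 49.53750.

49.53750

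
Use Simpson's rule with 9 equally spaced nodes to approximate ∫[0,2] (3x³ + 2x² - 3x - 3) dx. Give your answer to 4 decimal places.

5.3333

h = (2 − 0)/8 = 0.25.
Nodes x₀,…,x₈ = 0, 0.25, 0.5, 0.75, 1, 1.25, 1.5, 1.75, 2.
f(x) = 3x³ + 2x² - 3x - 3: f₀=-3, f₁=-3.578125, f₂=-3.625, f₃=-2.859375, f₄=-1, f₅=2.234375, f₆=7.125, f₇=13.953125, f₈=23.
(h/3)·[f₀ + 4f₁ + 2f₂ + 4f₃ + 2f₄ + 4f₅ + 2f₆ + 4f₇ + f₈] = 0.083333·(64) = 5.3333.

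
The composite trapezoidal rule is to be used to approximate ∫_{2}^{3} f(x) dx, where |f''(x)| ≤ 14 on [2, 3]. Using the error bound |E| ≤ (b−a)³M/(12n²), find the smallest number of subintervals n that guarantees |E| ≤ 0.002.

Need 14/(12n²) ≤ 0.002.
n² ≥ 14/(12·0.002) = 583.333 ⇒ n ≥ 24.1523, so the smallest n is 25.

25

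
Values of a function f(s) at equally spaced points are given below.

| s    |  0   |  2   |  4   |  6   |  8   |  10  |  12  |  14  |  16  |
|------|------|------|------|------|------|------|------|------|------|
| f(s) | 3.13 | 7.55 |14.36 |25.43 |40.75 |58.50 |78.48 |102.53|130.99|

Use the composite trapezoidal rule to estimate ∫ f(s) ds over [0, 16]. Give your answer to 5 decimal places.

h = 2, n = 8.
(h/2)·[y₀ + 2y₁ + 2y₂ + 2y₃ + 2y₄ + 2y₅ + 2y₆ + 2y₇ + y₈] = 1·(789.32) = 789.32000.

789.32000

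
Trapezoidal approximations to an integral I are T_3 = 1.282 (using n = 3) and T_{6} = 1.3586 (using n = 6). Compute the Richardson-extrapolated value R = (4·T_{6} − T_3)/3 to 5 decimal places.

1.38413

R = (4·T_{6} − T_3) / 3 = (4·1.3586 − 1.282)/3 = (4.1524)/3 = 1.38413.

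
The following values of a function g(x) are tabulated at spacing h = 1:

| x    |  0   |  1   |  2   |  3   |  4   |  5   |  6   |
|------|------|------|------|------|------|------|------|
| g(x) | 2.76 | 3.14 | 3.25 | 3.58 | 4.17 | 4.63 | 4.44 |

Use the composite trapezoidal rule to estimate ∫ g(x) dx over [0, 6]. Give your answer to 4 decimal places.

22.3700

h = 1, n = 6.
(h/2)·[y₀ + 2y₁ + 2y₂ + 2y₃ + 2y₄ + 2y₅ + y₆] = 0.5·(44.74) = 22.3700.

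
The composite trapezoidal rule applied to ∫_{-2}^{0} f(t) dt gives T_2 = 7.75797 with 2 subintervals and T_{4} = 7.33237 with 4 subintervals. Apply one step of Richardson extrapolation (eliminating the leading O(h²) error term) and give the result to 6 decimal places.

R = (4·T_{4} − T_2) / 3 = (4·7.33237 − 7.75797)/3 = (21.57151)/3 = 7.190503.

7.190503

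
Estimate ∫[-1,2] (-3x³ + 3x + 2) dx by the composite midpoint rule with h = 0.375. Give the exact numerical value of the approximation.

h = (2 − (-1))/8 = 0.375.
Midpoints m₁,…,m₈ = -0.8125, -0.4375, -0.0625, 0.3125, 0.6875, 1.0625, 1.4375, 1.8125.
f(m₁)=1.171630859375, f(m₂)=0.938720703125, f(m₃)=1.813232421875, f(m₄)=2.845947265625, f(m₅)=3.087646484375, f(m₆)=1.589111328125, f(m₇)=-2.598876953125, f(m₈)=-10.425537109375.
h·[f(m₁) + f(m₂) + f(m₃) + f(m₄) + f(m₅) + f(m₆) + f(m₇) + f(m₈)] = 0.375·(-1.578125) = -0.591796875.

-0.591796875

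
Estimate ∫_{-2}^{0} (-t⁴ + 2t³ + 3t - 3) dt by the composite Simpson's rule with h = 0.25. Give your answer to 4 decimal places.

h = (0 − (-2))/8 = 0.25.
Nodes t₀,…,t₈ = -2, -1.75, -1.5, -1.25, -1, -0.75, -0.5, -0.25, 0.
f(t) = -t⁴ + 2t³ + 3t - 3: f₀=-41, f₁=-28.34765625, f₂=-19.3125, f₃=-13.09765625, f₄=-9, f₅=-6.41015625, f₆=-4.8125, f₇=-3.78515625, f₈=-3.
(h/3)·[f₀ + 4f₁ + 2f₂ + 4f₃ + 2f₄ + 4f₅ + 2f₆ + 4f₇ + f₈] = 0.083333·(-316.8125) = -26.4010.

-26.4010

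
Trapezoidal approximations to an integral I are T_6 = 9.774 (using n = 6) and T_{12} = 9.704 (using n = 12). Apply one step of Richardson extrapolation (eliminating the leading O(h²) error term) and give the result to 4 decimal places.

9.6807

R = (4·T_{12} − T_6) / 3 = (4·9.704 − 9.774)/3 = (29.042)/3 = 9.6807.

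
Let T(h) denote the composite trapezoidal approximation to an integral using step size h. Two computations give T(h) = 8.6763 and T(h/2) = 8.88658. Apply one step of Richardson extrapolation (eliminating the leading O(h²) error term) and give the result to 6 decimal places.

8.956673

R = (4·T(h/2) − T(h)) / 3 = (4·8.88658 − 8.6763)/3 = (26.87002)/3 = 8.956673.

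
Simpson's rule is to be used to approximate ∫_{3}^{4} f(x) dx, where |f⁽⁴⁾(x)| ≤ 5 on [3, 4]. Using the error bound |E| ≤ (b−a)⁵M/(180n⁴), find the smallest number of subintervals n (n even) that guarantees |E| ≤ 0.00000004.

30

Need 5/(180n⁴) ≤ 0.00000004.
n⁴ ≥ 5/(180·0.00000004) = 694444 ⇒ n ≥ 28.8675, so the smallest even n is 30. (n must be even for Simpson's rule.)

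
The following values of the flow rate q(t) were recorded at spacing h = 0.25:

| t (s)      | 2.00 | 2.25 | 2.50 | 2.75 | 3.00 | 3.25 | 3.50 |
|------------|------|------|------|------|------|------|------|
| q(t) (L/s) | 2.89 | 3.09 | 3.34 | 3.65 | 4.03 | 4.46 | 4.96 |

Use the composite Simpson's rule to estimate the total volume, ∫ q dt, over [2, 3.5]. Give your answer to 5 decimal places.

h = 0.25, n = 6.
(h/3)·[y₀ + 4y₁ + 2y₂ + 4y₃ + 2y₄ + 4y₅ + y₆] = 0.083333·(67.39) = 5.61583.

5.61583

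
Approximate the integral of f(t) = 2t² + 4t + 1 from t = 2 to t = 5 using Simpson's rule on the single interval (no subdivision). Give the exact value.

S = (b−a)/6 · [f(2) + 4f(3.5) + f(5)] = 0.5·[17 + 4·39.5 + 71] = 123.

123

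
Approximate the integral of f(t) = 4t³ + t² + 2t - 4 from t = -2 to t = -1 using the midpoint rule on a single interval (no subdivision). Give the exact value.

-18.25

M = (b−a)·f(-1.5) = 1·(-18.25) = -18.25.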